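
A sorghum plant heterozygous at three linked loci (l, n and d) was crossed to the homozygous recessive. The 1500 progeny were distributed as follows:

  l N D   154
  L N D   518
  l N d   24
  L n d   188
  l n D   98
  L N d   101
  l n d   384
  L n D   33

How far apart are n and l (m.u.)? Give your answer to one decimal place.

26.6 m.u.

The two most frequent reciprocal classes, L N D and l n d, are the parental types, so the F1 was L N D / l n d.
The two rarest classes, L n D and l N d, are the double crossovers. Comparing them with the parentals, only the n allele has switched, so n is the middle locus and the order is l – n – d.
Crossovers in the l–n interval produce the single-crossover classes l N D and L n d (154 + 188 = 342) plus the double crossovers (57).
RF(l–n) = (342 + 57) / 1500 = 399/1500 = 0.2660 → 26.6 m.u.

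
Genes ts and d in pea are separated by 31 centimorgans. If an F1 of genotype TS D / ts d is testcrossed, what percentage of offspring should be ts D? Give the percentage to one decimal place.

15.5%

A map distance of 31 centimorgans corresponds to a recombination frequency of 0.310.
The F1 is TS D / ts d, so ts D is a recombinant gamete class with expected frequency r/2 = 0.310/2 = 0.1550.
That is 0.1550 = 15.5% of the progeny.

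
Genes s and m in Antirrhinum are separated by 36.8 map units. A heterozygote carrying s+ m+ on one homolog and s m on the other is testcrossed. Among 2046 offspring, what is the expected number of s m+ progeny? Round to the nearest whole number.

A map distance of 36.8 map units corresponds to a recombination frequency of 0.368.
The F1 is s+ m+ / s m, so s m+ is a recombinant gamete class with expected frequency r/2 = 0.368/2 = 0.1840.
Expected number = 0.1840 × 2046 = 376.46 ≈ 376.

376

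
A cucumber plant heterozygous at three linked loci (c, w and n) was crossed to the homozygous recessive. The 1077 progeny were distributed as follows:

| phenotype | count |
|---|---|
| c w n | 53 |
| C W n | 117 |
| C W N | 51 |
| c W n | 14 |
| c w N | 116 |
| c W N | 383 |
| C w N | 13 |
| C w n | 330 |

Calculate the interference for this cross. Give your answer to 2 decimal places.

0.15

The two most frequent reciprocal classes, C w n and c W N, are the parental types, so the F1 was C w n / c W N.
The two rarest classes, C w N and c W n, are the double crossovers. Comparing them with the parentals, only the n allele has switched, so n is the middle locus and the order is c – n – w.
c–n: (104 + 27)/1077 = 0.1216; n–w: (233 + 27)/1077 = 0.2414.
Expected DCO frequency = 0.1216 × 0.2414 ≈ 0.02935; observed = 27/1077 ≈ 0.02507.
Coefficient of coincidence = 0.02507/0.02935 ≈ 0.85; interference = 1 − 0.85 = 0.15.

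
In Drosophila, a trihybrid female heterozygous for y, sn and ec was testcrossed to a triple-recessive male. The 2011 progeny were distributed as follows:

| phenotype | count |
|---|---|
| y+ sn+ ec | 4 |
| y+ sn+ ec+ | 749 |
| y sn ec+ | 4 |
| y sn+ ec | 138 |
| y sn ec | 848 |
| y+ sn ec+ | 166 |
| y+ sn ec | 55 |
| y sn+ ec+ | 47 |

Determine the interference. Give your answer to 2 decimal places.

The two most frequent reciprocal classes, y sn ec and y+ sn+ ec+, are the parental types, so the F1 was y sn ec / y+ sn+ ec+.
The two rarest classes, y sn ec+ and y+ sn+ ec, are the double crossovers. Comparing them with the parentals, only the ec allele has switched, so ec is the middle locus and the order is sn – ec – y.
sn–ec: (304 + 8)/2011 = 0.1551; ec–y: (102 + 8)/2011 = 0.0547.
Expected DCO frequency = 0.1551 × 0.0547 ≈ 0.00848; observed = 8/2011 ≈ 0.00398.
Coefficient of coincidence = 0.00398/0.00848 ≈ 0.47; interference = 1 − 0.47 = 0.53.

0.53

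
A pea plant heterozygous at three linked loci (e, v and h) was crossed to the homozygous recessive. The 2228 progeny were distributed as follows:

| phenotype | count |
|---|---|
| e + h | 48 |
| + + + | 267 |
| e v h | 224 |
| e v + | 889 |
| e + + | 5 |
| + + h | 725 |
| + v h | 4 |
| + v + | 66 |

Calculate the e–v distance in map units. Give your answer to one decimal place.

5.5 map units

The two most frequent reciprocal classes, + + h and e v +, are the parental types, so the F1 was + + h / e v +.
The two rarest classes, + v h and e + +, are the double crossovers. Comparing them with the parentals, only the v allele has switched, so v is the middle locus and the order is h – v – e.
Crossovers in the v–e interval produce the single-crossover classes e + h and + v + (48 + 66 = 114) plus the double crossovers (9).
RF(v–e) = (114 + 9) / 2228 = 123/2228 = 0.0552 → 5.5 map units.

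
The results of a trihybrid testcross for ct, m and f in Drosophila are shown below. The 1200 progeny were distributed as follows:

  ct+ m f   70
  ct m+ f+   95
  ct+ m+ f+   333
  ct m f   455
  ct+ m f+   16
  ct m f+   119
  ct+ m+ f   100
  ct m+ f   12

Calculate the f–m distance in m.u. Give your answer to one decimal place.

The two most frequent reciprocal classes, ct m f and ct+ m+ f+, are the parental types, so the F1 was ct m f / ct+ m+ f+.
The two rarest classes, ct m+ f and ct+ m f+, are the double crossovers. Comparing them with the parentals, only the m allele has switched, so m is the middle locus and the order is ct – m – f.
Crossovers in the m–f interval produce the single-crossover classes ct m f+ and ct+ m+ f (119 + 100 = 219) plus the double crossovers (28).
RF(m–f) = (219 + 28) / 1200 = 247/1200 = 0.2058 → 20.6 m.u.

20.6 m.u.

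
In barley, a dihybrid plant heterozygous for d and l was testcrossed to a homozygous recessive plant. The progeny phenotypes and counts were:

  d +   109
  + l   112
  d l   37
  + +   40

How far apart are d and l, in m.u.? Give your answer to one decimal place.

The two most frequent classes, + l (112) and d + (109), are the parental types, so the F1 was + l / d +.
The recombinant classes are + + and d l: 40 + 37 = 77.
Recombination frequency = 77/298 = 0.2584 ≈ 25.8%, i.e. 25.8 m.u.

25.8 m.u.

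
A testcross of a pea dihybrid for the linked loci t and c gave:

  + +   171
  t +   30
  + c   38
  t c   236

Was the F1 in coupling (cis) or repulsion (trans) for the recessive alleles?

The two most frequent classes are + + (171) and t c (236); these are the parental (non-recombinant) types.
So the F1 carried + + on one chromosome and t c on the other — the recessive alleles are on the same chromosome (cis / coupling).

cis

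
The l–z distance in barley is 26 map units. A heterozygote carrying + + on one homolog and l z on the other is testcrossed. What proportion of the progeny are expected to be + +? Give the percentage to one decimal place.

A map distance of 26 map units corresponds to a recombination frequency of 0.260.
The F1 is + + / l z, so + + is a parental gamete class with expected frequency (1 − r)/2 = 0.740/2 = 0.3700.
That is 0.3700 = 37.0% of the progeny.

37.0%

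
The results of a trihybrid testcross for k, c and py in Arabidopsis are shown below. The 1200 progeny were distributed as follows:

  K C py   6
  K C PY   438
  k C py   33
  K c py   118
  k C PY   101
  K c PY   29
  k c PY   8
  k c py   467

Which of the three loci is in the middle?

py

The two most frequent reciprocal classes, K C PY and k c py, are the parental types, so the F1 was K C PY / k c py.
The two rarest classes, K C py and k c PY, are the double crossovers. Comparing them with the parentals, only the py allele has switched, so py is the middle locus and the order is k – py – c.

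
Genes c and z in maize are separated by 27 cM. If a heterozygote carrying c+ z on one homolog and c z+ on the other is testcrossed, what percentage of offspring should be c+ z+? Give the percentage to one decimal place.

A map distance of 27 cM corresponds to a recombination frequency of 0.270.
The F1 is c+ z / c z+, so c+ z+ is a recombinant gamete class with expected frequency r/2 = 0.270/2 = 0.1350.
That is 0.1350 = 13.5% of the progeny.

13.5%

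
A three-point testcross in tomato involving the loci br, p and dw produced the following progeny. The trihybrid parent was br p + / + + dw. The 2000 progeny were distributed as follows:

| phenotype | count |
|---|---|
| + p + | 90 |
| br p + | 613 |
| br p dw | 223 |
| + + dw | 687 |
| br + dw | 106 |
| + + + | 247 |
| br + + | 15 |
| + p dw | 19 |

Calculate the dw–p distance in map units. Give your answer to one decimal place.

The two rarest classes, br + + and + p dw, are the double crossovers. Comparing them with the parentals, only the p allele has switched, so p is the middle locus and the order is br – p – dw.
Crossovers in the p–dw interval produce the single-crossover classes br p dw and + + + (223 + 247 = 470) plus the double crossovers (34).
RF(p–dw) = (470 + 34) / 2000 = 504/2000 = 0.2520 → 25.2 map units.

25.2 map units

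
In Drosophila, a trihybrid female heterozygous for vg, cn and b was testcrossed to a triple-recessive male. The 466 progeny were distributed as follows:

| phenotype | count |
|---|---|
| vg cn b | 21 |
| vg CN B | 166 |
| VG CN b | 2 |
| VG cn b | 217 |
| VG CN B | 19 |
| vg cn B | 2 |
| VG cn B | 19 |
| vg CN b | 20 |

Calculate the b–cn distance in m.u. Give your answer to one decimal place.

9.2 m.u.

The two most frequent reciprocal classes, vg CN B and VG cn b, are the parental types, so the F1 was vg CN B / VG cn b.
The two rarest classes, vg cn B and VG CN b, are the double crossovers. Comparing them with the parentals, only the cn allele has switched, so cn is the middle locus and the order is vg – cn – b.
Crossovers in the cn–b interval produce the single-crossover classes vg CN b and VG cn B (20 + 19 = 39) plus the double crossovers (4).
RF(cn–b) = (39 + 4) / 466 = 43/466 = 0.0923 → 9.2 m.u.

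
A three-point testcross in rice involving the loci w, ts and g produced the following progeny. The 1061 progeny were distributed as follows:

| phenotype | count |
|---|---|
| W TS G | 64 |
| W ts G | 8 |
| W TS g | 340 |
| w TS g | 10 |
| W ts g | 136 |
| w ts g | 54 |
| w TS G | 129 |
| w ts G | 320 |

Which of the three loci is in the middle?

The two most frequent reciprocal classes, W TS g and w ts G, are the parental types, so the F1 was W TS g / w ts G.
The two rarest classes, w TS g and W ts G, are the double crossovers. Comparing them with the parentals, only the w allele has switched, so w is the middle locus and the order is ts – w – g.

w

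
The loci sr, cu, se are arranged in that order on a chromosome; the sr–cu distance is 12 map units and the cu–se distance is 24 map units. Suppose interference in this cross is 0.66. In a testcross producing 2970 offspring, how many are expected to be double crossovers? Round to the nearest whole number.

29

Map distances give recombination frequencies of 0.120 and 0.240 for the two intervals.
With interference 0.66 (so coincidence = 0.34), expected double-crossover frequency = 0.120 × 0.240 × 0.34 = 0.00979.
Expected number = 0.00979 × 2970 = 29.08 ≈ 29.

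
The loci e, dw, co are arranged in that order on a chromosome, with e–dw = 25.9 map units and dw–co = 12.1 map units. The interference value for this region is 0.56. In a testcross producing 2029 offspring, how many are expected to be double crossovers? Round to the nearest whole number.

Map distances give recombination frequencies of 0.259 and 0.121 for the two intervals.
With interference 0.56 (so coincidence = 0.44), expected double-crossover frequency = 0.259 × 0.121 × 0.44 = 0.01379.
Expected number = 0.01379 × 2029 = 27.98 ≈ 28.

28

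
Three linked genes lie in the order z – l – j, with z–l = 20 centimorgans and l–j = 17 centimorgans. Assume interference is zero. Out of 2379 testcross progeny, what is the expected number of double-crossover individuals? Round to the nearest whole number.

Map distances give recombination frequencies of 0.200 and 0.170 for the two intervals.
With no interference, expected double-crossover frequency = 0.200 × 0.170 = 0.03400.
Expected number = 0.03400 × 2379 = 80.89 ≈ 81.

81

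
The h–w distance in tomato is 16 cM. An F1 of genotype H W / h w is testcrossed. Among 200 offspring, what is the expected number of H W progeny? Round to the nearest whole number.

84

A map distance of 16 cM corresponds to a recombination frequency of 0.160.
The F1 is H W / h w, so H W is a parental gamete class with expected frequency (1 − r)/2 = 0.840/2 = 0.4200.
Expected number = 0.4200 × 200 = 84.00 ≈ 84.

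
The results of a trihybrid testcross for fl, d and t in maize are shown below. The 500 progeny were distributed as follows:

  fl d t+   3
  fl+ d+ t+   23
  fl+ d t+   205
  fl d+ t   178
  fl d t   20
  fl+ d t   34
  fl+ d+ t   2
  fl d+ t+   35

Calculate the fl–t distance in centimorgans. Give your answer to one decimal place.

14.8 centimorgans

The two most frequent reciprocal classes, fl d+ t and fl+ d t+, are the parental types, so the F1 was fl d+ t / fl+ d t+.
The two rarest classes, fl+ d+ t and fl d t+, are the double crossovers. Comparing them with the parentals, only the fl allele has switched, so fl is the middle locus and the order is t – fl – d.
Crossovers in the t–fl interval produce the single-crossover classes fl d+ t+ and fl+ d t (35 + 34 = 69) plus the double crossovers (5).
RF(t–fl) = (69 + 5) / 500 = 74/500 = 0.1480 → 14.8 centimorgans.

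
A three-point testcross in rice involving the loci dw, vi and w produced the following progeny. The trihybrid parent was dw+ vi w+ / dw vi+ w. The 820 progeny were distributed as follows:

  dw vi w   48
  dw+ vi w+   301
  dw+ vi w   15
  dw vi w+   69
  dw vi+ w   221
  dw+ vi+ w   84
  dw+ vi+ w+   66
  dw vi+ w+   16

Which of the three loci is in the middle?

w

The two rarest classes, dw+ vi w and dw vi+ w+, are the double crossovers. Comparing them with the parentals, only the w allele has switched, so w is the middle locus and the order is dw – w – vi.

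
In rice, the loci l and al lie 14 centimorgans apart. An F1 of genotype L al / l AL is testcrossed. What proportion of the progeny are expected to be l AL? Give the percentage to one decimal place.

43.0%

A map distance of 14 centimorgans corresponds to a recombination frequency of 0.140.
The F1 is L al / l AL, so l AL is a parental gamete class with expected frequency (1 − r)/2 = 0.860/2 = 0.4300.
That is 0.4300 = 43.0% of the progeny.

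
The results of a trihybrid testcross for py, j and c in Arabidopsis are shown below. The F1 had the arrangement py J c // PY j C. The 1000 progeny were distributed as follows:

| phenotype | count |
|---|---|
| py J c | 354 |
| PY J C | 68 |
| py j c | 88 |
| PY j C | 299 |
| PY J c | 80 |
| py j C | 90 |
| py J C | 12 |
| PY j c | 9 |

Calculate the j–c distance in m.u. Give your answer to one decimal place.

17.7 m.u.

The two rarest classes, py J C and PY j c, are the double crossovers. Comparing them with the parentals, only the c allele has switched, so c is the middle locus and the order is py – c – j.
Crossovers in the c–j interval produce the single-crossover classes py j c and PY J C (88 + 68 = 156) plus the double crossovers (21).
RF(c–j) = (156 + 21) / 1000 = 177/1000 = 0.1770 → 17.7 m.u.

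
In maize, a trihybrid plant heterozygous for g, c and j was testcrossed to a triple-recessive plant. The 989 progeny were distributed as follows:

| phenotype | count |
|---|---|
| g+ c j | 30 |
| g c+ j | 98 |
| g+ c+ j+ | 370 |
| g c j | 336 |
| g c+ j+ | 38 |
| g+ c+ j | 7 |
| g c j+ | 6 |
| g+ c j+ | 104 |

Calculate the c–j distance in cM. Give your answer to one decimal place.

21.7 cM

The two most frequent reciprocal classes, g c j and g+ c+ j+, are the parental types, so the F1 was g c j / g+ c+ j+.
The two rarest classes, g c j+ and g+ c+ j, are the double crossovers. Comparing them with the parentals, only the j allele has switched, so j is the middle locus and the order is g – j – c.
Crossovers in the j–c interval produce the single-crossover classes g c+ j and g+ c j+ (98 + 104 = 202) plus the double crossovers (13).
RF(j–c) = (202 + 13) / 989 = 215/989 = 0.2174 → 21.7 cM.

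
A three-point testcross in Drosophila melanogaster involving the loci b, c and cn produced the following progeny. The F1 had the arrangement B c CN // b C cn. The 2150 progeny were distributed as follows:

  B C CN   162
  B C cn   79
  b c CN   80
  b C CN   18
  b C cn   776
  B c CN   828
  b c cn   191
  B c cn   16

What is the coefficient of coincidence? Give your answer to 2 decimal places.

0.98

The two rarest classes, B c cn and b C CN, are the double crossovers. Comparing them with the parentals, only the cn allele has switched, so cn is the middle locus and the order is b – cn – c.
b–cn: (159 + 34)/2150 = 0.0898; cn–c: (353 + 34)/2150 = 0.1800.
Expected DCO frequency = 0.0898 × 0.1800 ≈ 0.01616; observed = 34/2150 ≈ 0.01581.
Coefficient of coincidence = 0.01581/0.01616 ≈ 0.98.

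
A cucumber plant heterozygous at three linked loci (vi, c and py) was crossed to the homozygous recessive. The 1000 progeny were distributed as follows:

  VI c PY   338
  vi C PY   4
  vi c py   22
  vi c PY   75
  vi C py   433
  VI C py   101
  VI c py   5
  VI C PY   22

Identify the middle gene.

py

The two most frequent reciprocal classes, VI c PY and vi C py, are the parental types, so the F1 was VI c PY / vi C py.
The two rarest classes, VI c py and vi C PY, are the double crossovers. Comparing them with the parentals, only the py allele has switched, so py is the middle locus and the order is vi – py – c.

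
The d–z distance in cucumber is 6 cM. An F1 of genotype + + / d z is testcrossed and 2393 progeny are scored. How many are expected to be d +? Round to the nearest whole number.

72

A map distance of 6 cM corresponds to a recombination frequency of 0.060.
The F1 is + + / d z, so d + is a recombinant gamete class with expected frequency r/2 = 0.060/2 = 0.0300.
Expected number = 0.0300 × 2393 = 71.79 ≈ 72.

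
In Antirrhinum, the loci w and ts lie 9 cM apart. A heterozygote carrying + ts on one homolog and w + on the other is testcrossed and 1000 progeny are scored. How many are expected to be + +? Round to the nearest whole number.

45

A map distance of 9 cM corresponds to a recombination frequency of 0.090.
The F1 is + ts / w +, so + + is a recombinant gamete class with expected frequency r/2 = 0.090/2 = 0.0450.
Expected number = 0.0450 × 1000 = 45.00 ≈ 45.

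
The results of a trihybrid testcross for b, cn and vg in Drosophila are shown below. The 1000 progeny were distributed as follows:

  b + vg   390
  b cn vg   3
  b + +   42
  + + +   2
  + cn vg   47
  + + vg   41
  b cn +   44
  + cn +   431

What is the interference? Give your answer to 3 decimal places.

0.409

The two most frequent reciprocal classes, b + vg and + cn +, are the parental types, so the F1 was b + vg / + cn +.
The two rarest classes, b cn vg and + + +, are the double crossovers. Comparing them with the parentals, only the cn allele has switched, so cn is the middle locus and the order is vg – cn – b.
vg–cn: (89 + 5)/1000 = 0.0940; cn–b: (85 + 5)/1000 = 0.0900.
Expected DCO frequency = 0.0940 × 0.0900 ≈ 0.00846; observed = 5/1000 ≈ 0.00500.
Coefficient of coincidence = 0.00500/0.00846 ≈ 0.591; interference = 1 − 0.591 = 0.409.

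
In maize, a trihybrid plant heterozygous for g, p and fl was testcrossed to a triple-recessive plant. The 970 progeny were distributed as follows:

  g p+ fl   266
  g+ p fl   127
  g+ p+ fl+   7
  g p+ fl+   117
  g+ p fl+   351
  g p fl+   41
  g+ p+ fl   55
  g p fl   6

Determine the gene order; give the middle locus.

The two most frequent reciprocal classes, g+ p fl+ and g p+ fl, are the parental types, so the F1 was g+ p fl+ / g p+ fl.
The two rarest classes, g+ p+ fl+ and g p fl, are the double crossovers. Comparing them with the parentals, only the p allele has switched, so p is the middle locus and the order is g – p – fl.

p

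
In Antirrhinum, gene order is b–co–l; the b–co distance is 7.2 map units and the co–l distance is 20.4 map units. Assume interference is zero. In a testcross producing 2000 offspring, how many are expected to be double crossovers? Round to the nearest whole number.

29

Map distances give recombination frequencies of 0.072 and 0.204 for the two intervals.
With no interference, expected double-crossover frequency = 0.072 × 0.204 = 0.01469.
Expected number = 0.01469 × 2000 = 29.38 ≈ 29.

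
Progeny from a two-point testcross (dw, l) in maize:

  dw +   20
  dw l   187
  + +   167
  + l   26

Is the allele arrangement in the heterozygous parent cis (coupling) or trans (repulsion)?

cis

The two most frequent classes are + + (167) and dw l (187); these are the parental (non-recombinant) types.
So the F1 carried + + on one chromosome and dw l on the other — the recessive alleles are on the same chromosome (cis / coupling).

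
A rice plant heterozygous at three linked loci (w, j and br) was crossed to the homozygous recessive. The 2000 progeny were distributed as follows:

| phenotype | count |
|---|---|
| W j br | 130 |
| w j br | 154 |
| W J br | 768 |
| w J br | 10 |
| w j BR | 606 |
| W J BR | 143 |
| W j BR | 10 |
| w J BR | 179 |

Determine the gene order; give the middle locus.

The two most frequent reciprocal classes, w j BR and W J br, are the parental types, so the F1 was w j BR / W J br.
The two rarest classes, W j BR and w J br, are the double crossovers. Comparing them with the parentals, only the w allele has switched, so w is the middle locus and the order is br – w – j.

w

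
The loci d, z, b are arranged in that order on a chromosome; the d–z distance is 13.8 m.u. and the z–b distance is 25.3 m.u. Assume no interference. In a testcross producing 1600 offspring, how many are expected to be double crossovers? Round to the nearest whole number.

56

Map distances give recombination frequencies of 0.138 and 0.253 for the two intervals.
With no interference, expected double-crossover frequency = 0.138 × 0.253 = 0.03491.
Expected number = 0.03491 × 1600 = 55.86 ≈ 56.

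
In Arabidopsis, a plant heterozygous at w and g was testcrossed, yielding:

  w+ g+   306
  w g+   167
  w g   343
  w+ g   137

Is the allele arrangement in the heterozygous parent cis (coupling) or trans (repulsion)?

The two most frequent classes are w+ g+ (306) and w g (343); these are the parental (non-recombinant) types.
So the F1 carried w+ g+ on one chromosome and w g on the other — the recessive alleles are on the same chromosome (cis / coupling).

cis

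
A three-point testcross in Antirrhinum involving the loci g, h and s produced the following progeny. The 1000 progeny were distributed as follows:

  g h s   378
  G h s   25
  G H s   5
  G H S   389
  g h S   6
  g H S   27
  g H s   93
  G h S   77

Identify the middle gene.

The two most frequent reciprocal classes, G H S and g h s, are the parental types, so the F1 was G H S / g h s.
The two rarest classes, G H s and g h S, are the double crossovers. Comparing them with the parentals, only the s allele has switched, so s is the middle locus and the order is h – s – g.

s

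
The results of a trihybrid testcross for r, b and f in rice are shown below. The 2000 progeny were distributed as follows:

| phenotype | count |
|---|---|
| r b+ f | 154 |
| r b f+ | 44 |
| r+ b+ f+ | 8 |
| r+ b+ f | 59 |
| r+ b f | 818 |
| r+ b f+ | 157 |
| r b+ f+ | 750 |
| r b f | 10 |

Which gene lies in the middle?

r

The two most frequent reciprocal classes, r b+ f+ and r+ b f, are the parental types, so the F1 was r b+ f+ / r+ b f.
The two rarest classes, r+ b+ f+ and r b f, are the double crossovers. Comparing them with the parentals, only the r allele has switched, so r is the middle locus and the order is f – r – b.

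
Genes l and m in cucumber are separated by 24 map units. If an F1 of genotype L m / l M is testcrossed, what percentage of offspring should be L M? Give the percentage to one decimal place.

A map distance of 24 map units corresponds to a recombination frequency of 0.240.
The F1 is L m / l M, so L M is a recombinant gamete class with expected frequency r/2 = 0.240/2 = 0.1200.
That is 0.1200 = 12.0% of the progeny.

12.0%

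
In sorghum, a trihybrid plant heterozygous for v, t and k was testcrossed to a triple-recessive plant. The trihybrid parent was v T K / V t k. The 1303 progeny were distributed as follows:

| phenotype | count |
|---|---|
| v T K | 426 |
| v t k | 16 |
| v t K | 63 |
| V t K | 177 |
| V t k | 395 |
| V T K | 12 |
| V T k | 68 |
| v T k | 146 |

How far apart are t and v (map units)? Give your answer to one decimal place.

12.2 map units

The two rarest classes, V T K and v t k, are the double crossovers. Comparing them with the parentals, only the v allele has switched, so v is the middle locus and the order is t – v – k.
Crossovers in the t–v interval produce the single-crossover classes v t K and V T k (63 + 68 = 131) plus the double crossovers (28).
RF(t–v) = (131 + 28) / 1303 = 159/1303 = 0.1220 → 12.2 map units.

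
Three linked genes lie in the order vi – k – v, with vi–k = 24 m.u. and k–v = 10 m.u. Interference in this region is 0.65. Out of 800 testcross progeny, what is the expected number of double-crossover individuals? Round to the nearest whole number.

7

Map distances give recombination frequencies of 0.240 and 0.100 for the two intervals.
With interference 0.65 (so coincidence = 0.35), expected double-crossover frequency = 0.240 × 0.100 × 0.35 = 0.00840.
Expected number = 0.00840 × 800 = 6.72 ≈ 7.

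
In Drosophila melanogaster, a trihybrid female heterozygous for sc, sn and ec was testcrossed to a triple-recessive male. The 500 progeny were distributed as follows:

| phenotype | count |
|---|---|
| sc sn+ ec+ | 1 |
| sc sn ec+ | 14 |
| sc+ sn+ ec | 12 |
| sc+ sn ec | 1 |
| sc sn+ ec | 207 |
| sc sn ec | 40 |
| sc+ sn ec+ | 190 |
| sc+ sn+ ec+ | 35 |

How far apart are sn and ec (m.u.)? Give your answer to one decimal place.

The two most frequent reciprocal classes, sc+ sn ec+ and sc sn+ ec, are the parental types, so the F1 was sc+ sn ec+ / sc sn+ ec.
The two rarest classes, sc+ sn ec and sc sn+ ec+, are the double crossovers. Comparing them with the parentals, only the ec allele has switched, so ec is the middle locus and the order is sn – ec – sc.
Crossovers in the sn–ec interval produce the single-crossover classes sc+ sn+ ec+ and sc sn ec (35 + 40 = 75) plus the double crossovers (2).
RF(sn–ec) = (75 + 2) / 500 = 77/500 = 0.1540 → 15.4 m.u.

15.4 m.u.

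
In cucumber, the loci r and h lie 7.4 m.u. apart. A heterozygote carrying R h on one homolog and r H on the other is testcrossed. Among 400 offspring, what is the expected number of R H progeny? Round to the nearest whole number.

A map distance of 7.4 m.u. corresponds to a recombination frequency of 0.074.
The F1 is R h / r H, so R H is a recombinant gamete class with expected frequency r/2 = 0.074/2 = 0.0370.
Expected number = 0.0370 × 400 = 14.80 ≈ 15.

15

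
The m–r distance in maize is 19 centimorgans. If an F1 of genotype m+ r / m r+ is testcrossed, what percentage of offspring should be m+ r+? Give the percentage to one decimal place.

9.5%

A map distance of 19 centimorgans corresponds to a recombination frequency of 0.190.
The F1 is m+ r / m r+, so m+ r+ is a recombinant gamete class with expected frequency r/2 = 0.190/2 = 0.0950.
That is 0.0950 = 9.5% of the progeny.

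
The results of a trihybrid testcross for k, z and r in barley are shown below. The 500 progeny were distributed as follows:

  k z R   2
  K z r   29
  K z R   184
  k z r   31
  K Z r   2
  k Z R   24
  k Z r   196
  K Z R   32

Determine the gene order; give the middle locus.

The two most frequent reciprocal classes, k Z r and K z R, are the parental types, so the F1 was k Z r / K z R.
The two rarest classes, K Z r and k z R, are the double crossovers. Comparing them with the parentals, only the k allele has switched, so k is the middle locus and the order is r – k – z.

k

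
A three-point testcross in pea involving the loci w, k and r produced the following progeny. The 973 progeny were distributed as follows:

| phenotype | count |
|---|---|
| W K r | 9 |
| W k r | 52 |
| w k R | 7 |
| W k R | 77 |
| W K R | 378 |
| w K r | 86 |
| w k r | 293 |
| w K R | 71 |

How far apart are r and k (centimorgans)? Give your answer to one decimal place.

The two most frequent reciprocal classes, W K R and w k r, are the parental types, so the F1 was W K R / w k r.
The two rarest classes, W K r and w k R, are the double crossovers. Comparing them with the parentals, only the r allele has switched, so r is the middle locus and the order is k – r – w.
Crossovers in the k–r interval produce the single-crossover classes W k R and w K r (77 + 86 = 163) plus the double crossovers (16).
RF(k–r) = (163 + 16) / 973 = 179/973 = 0.1840 → 18.4 centimorgans.

18.4 centimorgans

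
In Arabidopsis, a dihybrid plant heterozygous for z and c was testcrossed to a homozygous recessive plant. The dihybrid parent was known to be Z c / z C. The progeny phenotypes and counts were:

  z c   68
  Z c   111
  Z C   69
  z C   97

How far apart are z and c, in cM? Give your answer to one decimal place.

39.7 cM

The recombinant classes are Z C and z c: 69 + 68 = 137.
Recombination frequency = 137/345 = 0.3971 ≈ 39.7%, i.e. 39.7 cM.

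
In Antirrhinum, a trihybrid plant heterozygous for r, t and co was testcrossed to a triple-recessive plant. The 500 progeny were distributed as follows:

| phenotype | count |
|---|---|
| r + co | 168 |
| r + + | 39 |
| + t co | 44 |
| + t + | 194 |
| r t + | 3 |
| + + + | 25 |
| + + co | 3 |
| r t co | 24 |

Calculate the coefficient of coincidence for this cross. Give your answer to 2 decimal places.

0.61

The two most frequent reciprocal classes, r + co and + t +, are the parental types, so the F1 was r + co / + t +.
The two rarest classes, + + co and r t +, are the double crossovers. Comparing them with the parentals, only the r allele has switched, so r is the middle locus and the order is t – r – co.
t–r: (49 + 6)/500 = 0.1100; r–co: (83 + 6)/500 = 0.1780.
Expected DCO frequency = 0.1100 × 0.1780 ≈ 0.01958; observed = 6/500 ≈ 0.01200.
Coefficient of coincidence = 0.01200/0.01958 ≈ 0.61.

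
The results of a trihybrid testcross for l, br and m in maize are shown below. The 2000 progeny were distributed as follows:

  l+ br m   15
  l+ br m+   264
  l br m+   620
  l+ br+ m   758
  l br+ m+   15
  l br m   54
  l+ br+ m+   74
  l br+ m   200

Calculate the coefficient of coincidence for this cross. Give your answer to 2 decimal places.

0.77

The two most frequent reciprocal classes, l+ br+ m and l br m+, are the parental types, so the F1 was l+ br+ m / l br m+.
The two rarest classes, l+ br m and l br+ m+, are the double crossovers. Comparing them with the parentals, only the br allele has switched, so br is the middle locus and the order is l – br – m.
l–br: (464 + 30)/2000 = 0.2470; br–m: (128 + 30)/2000 = 0.0790.
Expected DCO frequency = 0.2470 × 0.0790 ≈ 0.01951; observed = 30/2000 ≈ 0.01500.
Coefficient of coincidence = 0.01500/0.01951 ≈ 0.77.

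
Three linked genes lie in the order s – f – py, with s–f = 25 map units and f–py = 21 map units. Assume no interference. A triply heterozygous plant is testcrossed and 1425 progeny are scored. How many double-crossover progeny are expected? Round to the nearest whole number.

75

Map distances give recombination frequencies of 0.250 and 0.210 for the two intervals.
With no interference, expected double-crossover frequency = 0.250 × 0.210 = 0.05250.
Expected number = 0.05250 × 1425 = 74.81 ≈ 75.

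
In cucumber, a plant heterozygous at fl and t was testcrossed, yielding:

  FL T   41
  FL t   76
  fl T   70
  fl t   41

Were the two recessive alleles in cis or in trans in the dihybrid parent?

trans

The two most frequent classes are FL t (76) and fl T (70); these are the parental (non-recombinant) types.
So the F1 carried FL t on one chromosome and fl T on the other — the recessive alleles are on opposite chromosomes (trans / repulsion).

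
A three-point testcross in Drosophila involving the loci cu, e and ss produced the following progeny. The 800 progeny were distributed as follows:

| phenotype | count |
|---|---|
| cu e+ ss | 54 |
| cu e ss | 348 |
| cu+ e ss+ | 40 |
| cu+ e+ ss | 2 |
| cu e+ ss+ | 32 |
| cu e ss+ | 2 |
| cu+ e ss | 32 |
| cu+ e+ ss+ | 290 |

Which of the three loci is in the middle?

ss

The two most frequent reciprocal classes, cu+ e+ ss+ and cu e ss, are the parental types, so the F1 was cu+ e+ ss+ / cu e ss.
The two rarest classes, cu+ e+ ss and cu e ss+, are the double crossovers. Comparing them with the parentals, only the ss allele has switched, so ss is the middle locus and the order is cu – ss – e.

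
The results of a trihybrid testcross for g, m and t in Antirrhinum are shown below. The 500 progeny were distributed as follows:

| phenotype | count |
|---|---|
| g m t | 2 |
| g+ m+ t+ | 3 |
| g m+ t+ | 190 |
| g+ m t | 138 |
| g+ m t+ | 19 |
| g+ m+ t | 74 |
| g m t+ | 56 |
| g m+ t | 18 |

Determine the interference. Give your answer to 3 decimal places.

The two most frequent reciprocal classes, g+ m t and g m+ t+, are the parental types, so the F1 was g+ m t / g m+ t+.
The two rarest classes, g m t and g+ m+ t+, are the double crossovers. Comparing them with the parentals, only the g allele has switched, so g is the middle locus and the order is m – g – t.
m–g: (130 + 5)/500 = 0.2700; g–t: (37 + 5)/500 = 0.0840.
Expected DCO frequency = 0.2700 × 0.0840 ≈ 0.02268; observed = 5/500 ≈ 0.01000.
Coefficient of coincidence = 0.01000/0.02268 ≈ 0.441; interference = 1 − 0.441 = 0.559.

0.559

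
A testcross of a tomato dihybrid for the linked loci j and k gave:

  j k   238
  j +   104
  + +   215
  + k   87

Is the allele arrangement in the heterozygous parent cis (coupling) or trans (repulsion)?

The two most frequent classes are + + (215) and j k (238); these are the parental (non-recombinant) types.
So the F1 carried + + on one chromosome and j k on the other — the recessive alleles are on the same chromosome (cis / coupling).

cis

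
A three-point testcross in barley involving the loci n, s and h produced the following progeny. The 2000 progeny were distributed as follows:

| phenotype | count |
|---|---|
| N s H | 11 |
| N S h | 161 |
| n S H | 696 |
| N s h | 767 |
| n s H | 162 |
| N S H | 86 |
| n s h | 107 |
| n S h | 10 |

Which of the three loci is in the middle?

The two most frequent reciprocal classes, N s h and n S H, are the parental types, so the F1 was N s h / n S H.
The two rarest classes, N s H and n S h, are the double crossovers. Comparing them with the parentals, only the h allele has switched, so h is the middle locus and the order is s – h – n.

h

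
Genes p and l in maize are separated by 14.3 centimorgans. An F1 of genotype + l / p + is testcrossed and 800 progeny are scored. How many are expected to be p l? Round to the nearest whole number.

57

A map distance of 14.3 centimorgans corresponds to a recombination frequency of 0.143.
The F1 is + l / p +, so p l is a recombinant gamete class with expected frequency r/2 = 0.143/2 = 0.0715.
Expected number = 0.0715 × 800 = 57.20 ≈ 57.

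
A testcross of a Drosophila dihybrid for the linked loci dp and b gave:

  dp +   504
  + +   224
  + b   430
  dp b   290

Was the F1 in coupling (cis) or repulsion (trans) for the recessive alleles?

The two most frequent classes are + b (430) and dp + (504); these are the parental (non-recombinant) types.
So the F1 carried + b on one chromosome and dp + on the other — the recessive alleles are on opposite chromosomes (trans / repulsion).

trans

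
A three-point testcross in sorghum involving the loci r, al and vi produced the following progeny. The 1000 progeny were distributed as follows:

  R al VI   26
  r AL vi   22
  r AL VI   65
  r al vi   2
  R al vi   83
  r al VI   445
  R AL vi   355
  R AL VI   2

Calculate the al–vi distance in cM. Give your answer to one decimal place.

15.2 cM

The two most frequent reciprocal classes, r al VI and R AL vi, are the parental types, so the F1 was r al VI / R AL vi.
The two rarest classes, r al vi and R AL VI, are the double crossovers. Comparing them with the parentals, only the vi allele has switched, so vi is the middle locus and the order is r – vi – al.
Crossovers in the vi–al interval produce the single-crossover classes r AL VI and R al vi (65 + 83 = 148) plus the double crossovers (4).
RF(vi–al) = (148 + 4) / 1000 = 152/1000 = 0.1520 → 15.2 cM.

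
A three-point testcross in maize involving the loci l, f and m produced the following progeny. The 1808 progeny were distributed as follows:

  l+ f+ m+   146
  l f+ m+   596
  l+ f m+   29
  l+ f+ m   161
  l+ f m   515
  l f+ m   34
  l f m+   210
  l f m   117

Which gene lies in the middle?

m

The two most frequent reciprocal classes, l f+ m+ and l+ f m, are the parental types, so the F1 was l f+ m+ / l+ f m.
The two rarest classes, l f+ m and l+ f m+, are the double crossovers. Comparing them with the parentals, only the m allele has switched, so m is the middle locus and the order is f – m – l.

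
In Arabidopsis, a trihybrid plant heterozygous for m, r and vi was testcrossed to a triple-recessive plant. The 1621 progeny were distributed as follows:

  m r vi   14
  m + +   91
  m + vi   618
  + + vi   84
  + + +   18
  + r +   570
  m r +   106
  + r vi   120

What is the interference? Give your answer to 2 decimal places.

0.04

The two most frequent reciprocal classes, m + vi and + r +, are the parental types, so the F1 was m + vi / + r +.
The two rarest classes, m r vi and + + +, are the double crossovers. Comparing them with the parentals, only the r allele has switched, so r is the middle locus and the order is vi – r – m.
vi–r: (211 + 32)/1621 = 0.1499; r–m: (190 + 32)/1621 = 0.1370.
Expected DCO frequency = 0.1499 × 0.1370 ≈ 0.02054; observed = 32/1621 ≈ 0.01974.
Coefficient of coincidence = 0.01974/0.02054 ≈ 0.96; interference = 1 − 0.96 = 0.04.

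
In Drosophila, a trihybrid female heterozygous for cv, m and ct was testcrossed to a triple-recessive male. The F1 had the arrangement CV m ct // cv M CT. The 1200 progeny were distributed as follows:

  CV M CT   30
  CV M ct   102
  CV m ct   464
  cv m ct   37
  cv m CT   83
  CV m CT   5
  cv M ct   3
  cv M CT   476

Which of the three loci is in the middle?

ct

The two rarest classes, CV m CT and cv M ct, are the double crossovers. Comparing them with the parentals, only the ct allele has switched, so ct is the middle locus and the order is m – ct – cv.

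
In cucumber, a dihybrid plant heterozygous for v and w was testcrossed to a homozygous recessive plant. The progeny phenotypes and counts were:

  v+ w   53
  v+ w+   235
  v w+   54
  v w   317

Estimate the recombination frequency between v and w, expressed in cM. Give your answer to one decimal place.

The two most frequent classes, v+ w+ (235) and v w (317), are the parental types, so the F1 was v+ w+ / v w.
The recombinant classes are v+ w and v w+: 53 + 54 = 107.
Recombination frequency = 107/659 = 0.1624 ≈ 16.2%, i.e. 16.2 cM.

16.2 cM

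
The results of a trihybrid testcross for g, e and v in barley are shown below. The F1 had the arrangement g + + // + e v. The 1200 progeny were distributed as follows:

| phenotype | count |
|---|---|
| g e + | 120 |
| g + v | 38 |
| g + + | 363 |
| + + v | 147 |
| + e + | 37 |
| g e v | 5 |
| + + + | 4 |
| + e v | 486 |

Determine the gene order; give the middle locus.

g

The two rarest classes, + + + and g e v, are the double crossovers. Comparing them with the parentals, only the g allele has switched, so g is the middle locus and the order is v – g – e.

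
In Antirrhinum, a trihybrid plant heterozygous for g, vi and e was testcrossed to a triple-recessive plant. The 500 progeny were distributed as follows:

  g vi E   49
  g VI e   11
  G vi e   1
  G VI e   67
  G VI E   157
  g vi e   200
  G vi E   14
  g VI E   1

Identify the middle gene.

g

The two most frequent reciprocal classes, g vi e and G VI E, are the parental types, so the F1 was g vi e / G VI E.
The two rarest classes, G vi e and g VI E, are the double crossovers. Comparing them with the parentals, only the g allele has switched, so g is the middle locus and the order is vi – g – e.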